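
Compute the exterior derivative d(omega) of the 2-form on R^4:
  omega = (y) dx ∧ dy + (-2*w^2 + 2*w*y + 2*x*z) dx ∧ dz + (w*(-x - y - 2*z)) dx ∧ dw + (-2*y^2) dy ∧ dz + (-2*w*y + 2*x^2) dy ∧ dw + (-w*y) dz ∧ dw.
d(omega) = (-2*w) dx ∧ dy ∧ dz + (-2*w + 2*y) dx ∧ dz ∧ dw + (w + 4*x) dx ∧ dy ∧ dw + (-w) dy ∧ dz ∧ dw

For a 2-form omega = sum_{i<j} g_{ij} dx_i ∧ dx_j, the exterior derivative is
  d(omega) = sum_{i<j} d(g_{ij}) ∧ dx_i ∧ dx_j = sum_{i<j, k} (∂g_{ij}/∂x_k) dx_k ∧ dx_i ∧ dx_j.
Expand each term, using dx_k ∧ dx_i ∧ dx_j = sgn(permutation) dx_{(a)} ∧ dx_{(b)} ∧ dx_{(c)} with (a < b < c) sorted:
  d(-2*w^2 + 2*w*y + 2*x*z) includes (∂/∂y)(-2*w^2 + 2*w*y + 2*x*z) dy = (2*w) dy, which multiplied by dx ∧ dz gives (-2*w) dx ∧ dy ∧ dz
  d(-2*w^2 + 2*w*y + 2*x*z) includes (∂/∂w)(-2*w^2 + 2*w*y + 2*x*z) dw = (-4*w + 2*y) dw, which multiplied by dx ∧ dz gives (-4*w + 2*y) dx ∧ dz ∧ dw
  d(w*(-x - y - 2*z)) includes (∂/∂y)(w*(-x - y - 2*z)) dy = (-w) dy, which multiplied by dx ∧ dw gives (w) dx ∧ dy ∧ dw
  d(w*(-x - y - 2*z)) includes (∂/∂z)(w*(-x - y - 2*z)) dz = (-2*w) dz, which multiplied by dx ∧ dw gives (2*w) dx ∧ dz ∧ dw
  d(-2*w*y + 2*x^2) includes (∂/∂x)(-2*w*y + 2*x^2) dx = (4*x) dx, which multiplied by dy ∧ dw gives (4*x) dx ∧ dy ∧ dw
  d(-w*y) includes (∂/∂y)(-w*y) dy = (-w) dy, which multiplied by dz ∧ dw gives (-w) dy ∧ dz ∧ dw
Collecting like 3-forms: d(omega) = (-2*w) dx ∧ dy ∧ dz + (-2*w + 2*y) dx ∧ dz ∧ dw + (w + 4*x) dx ∧ dy ∧ dw + (-w) dy ∧ dz ∧ dw.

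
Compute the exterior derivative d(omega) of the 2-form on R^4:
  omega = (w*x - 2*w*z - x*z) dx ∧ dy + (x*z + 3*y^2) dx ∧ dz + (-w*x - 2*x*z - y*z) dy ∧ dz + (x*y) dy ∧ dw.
d(omega) = (-3*w - x - 6*y - 2*z) dx ∧ dy ∧ dz + (x + y - 2*z) dx ∧ dy ∧ dw + (-x) dy ∧ dz ∧ dw

For a 2-form omega = sum_{i<j} g_{ij} dx_i ∧ dx_j, the exterior derivative is
  d(omega) = sum_{i<j} d(g_{ij}) ∧ dx_i ∧ dx_j = sum_{i<j, k} (∂g_{ij}/∂x_k) dx_k ∧ dx_i ∧ dx_j.
Expand each term, using dx_k ∧ dx_i ∧ dx_j = sgn(permutation) dx_{(a)} ∧ dx_{(b)} ∧ dx_{(c)} with (a < b < c) sorted:
  d(w*x - 2*w*z - x*z) includes (∂/∂z)(w*x - 2*w*z - x*z) dz = (-2*w - x) dz, which multiplied by dx ∧ dy gives (-2*w - x) dx ∧ dy ∧ dz
  d(w*x - 2*w*z - x*z) includes (∂/∂w)(w*x - 2*w*z - x*z) dw = (x - 2*z) dw, which multiplied by dx ∧ dy gives (x - 2*z) dx ∧ dy ∧ dw
  d(x*z + 3*y^2) includes (∂/∂y)(x*z + 3*y^2) dy = (6*y) dy, which multiplied by dx ∧ dz gives (-6*y) dx ∧ dy ∧ dz
  d(-w*x - 2*x*z - y*z) includes (∂/∂x)(-w*x - 2*x*z - y*z) dx = (-w - 2*z) dx, which multiplied by dy ∧ dz gives (-w - 2*z) dx ∧ dy ∧ dz
  d(-w*x - 2*x*z - y*z) includes (∂/∂w)(-w*x - 2*x*z - y*z) dw = (-x) dw, which multiplied by dy ∧ dz gives (-x) dy ∧ dz ∧ dw
  d(x*y) includes (∂/∂x)(x*y) dx = (y) dx, which multiplied by dy ∧ dw gives (y) dx ∧ dy ∧ dw
Collecting like 3-forms: d(omega) = (-3*w - x - 6*y - 2*z) dx ∧ dy ∧ dz + (x + y - 2*z) dx ∧ dy ∧ dw + (-x) dy ∧ dz ∧ dw.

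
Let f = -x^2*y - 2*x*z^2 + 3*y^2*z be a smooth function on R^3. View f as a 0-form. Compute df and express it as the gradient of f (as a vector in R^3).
df = (-2*x*y - 2*z^2) dx + (-x^2 + 6*y*z) dy + (-4*x*z + 3*y^2) dz; grad f = (-2*x*y - 2*z^2, -x^2 + 6*y*z, -4*x*z + 3*y^2)

For a 0-form f, d f = (∂f/∂x) dx + (∂f/∂y) dy + (∂f/∂z) dz. The components of the vector representation are exactly the entries of grad f in Cartesian coordinates:
  ∂f/∂x = -2*x*y - 2*z^2
  ∂f/∂y = -x^2 + 6*y*z
  ∂f/∂z = -4*x*z + 3*y^2.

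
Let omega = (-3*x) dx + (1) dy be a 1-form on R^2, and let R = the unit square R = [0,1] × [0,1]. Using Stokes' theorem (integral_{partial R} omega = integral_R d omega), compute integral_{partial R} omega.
integral_(partial R) omega = 0

Stokes: integral_partial_R omega = integral_R d omega with d omega = (∂Q/∂x - ∂P/∂y) dx ∧ dy.
  ∂Q/∂x = 0
  ∂P/∂y = 0
  integrand = ∂Q/∂x - ∂P/∂y = 0.
Integrating over R: integral_0^1 integral_0^1 (0) dx dy = 0.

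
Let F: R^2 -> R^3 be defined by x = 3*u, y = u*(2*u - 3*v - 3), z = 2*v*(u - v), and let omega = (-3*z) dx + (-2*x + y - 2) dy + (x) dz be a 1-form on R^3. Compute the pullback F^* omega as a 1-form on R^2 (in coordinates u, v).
F^* omega = (8*u^3 - 18*u^2*v - 42*u^2 + 9*u*v^2 + 24*u*v + 19*u + 18*v^2 + 6*v + 6) du + (3*u*(-2*u^2 + 3*u*v + 11*u - 4*v + 2)) dv

Using F^*(f dg) = (f ∘ F) d(g ∘ F), substitute each coordinate x_i by F_i(u, v) in f_i, and replace dx_i by d F_i = (∂F_i/∂u) du + (∂F_i/∂v) dv.
  For the x component: f_1(F) = 6*v*(-u + v); d F_1 = (3) du + (0) dv
  For the y component: f_2(F) = 2*u^2 - 3*u*v - 9*u - 2; d F_2 = (4*u - 3*v - 3) du + (-3*u) dv
  For the z component: f_3(F) = 3*u; d F_3 = (2*v) du + (2*u - 4*v) dv
Combining and collecting du, dv coefficients:
  coeff of du: 8*u^3 - 18*u^2*v - 42*u^2 + 9*u*v^2 + 24*u*v + 19*u + 18*v^2 + 6*v + 6
  coeff of dv: 3*u*(-2*u^2 + 3*u*v + 11*u - 4*v + 2)
F^* omega = (8*u^3 - 18*u^2*v - 42*u^2 + 9*u*v^2 + 24*u*v + 19*u + 18*v^2 + 6*v + 6) du + (3*u*(-2*u^2 + 3*u*v + 11*u - 4*v + 2)) dv.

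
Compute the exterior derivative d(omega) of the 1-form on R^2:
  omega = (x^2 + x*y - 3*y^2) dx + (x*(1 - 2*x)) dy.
d(omega) = (-5*x + 6*y + 1) dx ∧ dy

For a 1-form omega = sum_i f_i dx_i, the exterior derivative is
  d(omega) = sum_{i < j} (∂f_j/∂x_i - ∂f_i/∂x_j) dx_i ∧ dx_j.
  coefficient of dx ∧ dy: ∂f_2/∂x - ∂f_1/∂y = ∂(x*(1 - 2*x))/∂x - ∂(x^2 + x*y - 3*y^2)/∂y = -5*x + 6*y + 1
Assembling: d(omega) = (-5*x + 6*y + 1) dx ∧ dy.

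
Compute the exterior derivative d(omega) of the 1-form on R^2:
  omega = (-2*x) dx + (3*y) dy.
d(omega) = 0

For a 1-form omega = sum_i f_i dx_i, the exterior derivative is
  d(omega) = sum_{i < j} (∂f_j/∂x_i - ∂f_i/∂x_j) dx_i ∧ dx_j.

Assembling: d(omega) = 0.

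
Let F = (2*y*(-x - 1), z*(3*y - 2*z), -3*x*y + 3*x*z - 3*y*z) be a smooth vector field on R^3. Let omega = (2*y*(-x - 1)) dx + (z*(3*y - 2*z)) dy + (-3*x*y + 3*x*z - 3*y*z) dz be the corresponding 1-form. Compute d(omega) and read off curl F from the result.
d(omega) = (-3*x - 3*y + z) dy ∧ dz + (3*y - 3*z) dz ∧ dx + (2*x + 2) dx ∧ dy; curl F = (-3*x - 3*y + z, 3*y - 3*z, 2*x + 2)

d omega = sum_{i<j} (∂f_j/∂x_i - ∂f_i/∂x_j) dx_i ∧ dx_j. Under the identification (dy ∧ dz, dz ∧ dx, dx ∧ dy) ↔ (e_x, e_y, e_z), the coefficients are exactly the components of curl F. Compute:
  ∂R/∂y - ∂Q/∂z = (-3*x - 3*z) - (3*y - 4*z) = -3*x - 3*y + z
  ∂P/∂z - ∂R/∂x = (0) - (-3*y + 3*z) = 3*y - 3*z
  ∂Q/∂x - ∂P/∂y = (0) - (-2*x - 2) = 2*x + 2.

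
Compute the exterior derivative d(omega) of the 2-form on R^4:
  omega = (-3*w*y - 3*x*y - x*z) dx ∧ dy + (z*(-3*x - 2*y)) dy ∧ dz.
d(omega) = (-x - 3*z) dx ∧ dy ∧ dz + (-3*y) dx ∧ dy ∧ dw

For a 2-form omega = sum_{i<j} g_{ij} dx_i ∧ dx_j, the exterior derivative is
  d(omega) = sum_{i<j} d(g_{ij}) ∧ dx_i ∧ dx_j = sum_{i<j, k} (∂g_{ij}/∂x_k) dx_k ∧ dx_i ∧ dx_j.
Expand each term, using dx_k ∧ dx_i ∧ dx_j = sgn(permutation) dx_{(a)} ∧ dx_{(b)} ∧ dx_{(c)} with (a < b < c) sorted:
  d(-3*w*y - 3*x*y - x*z) includes (∂/∂z)(-3*w*y - 3*x*y - x*z) dz = (-x) dz, which multiplied by dx ∧ dy gives (-x) dx ∧ dy ∧ dz
  d(-3*w*y - 3*x*y - x*z) includes (∂/∂w)(-3*w*y - 3*x*y - x*z) dw = (-3*y) dw, which multiplied by dx ∧ dy gives (-3*y) dx ∧ dy ∧ dw
  d(z*(-3*x - 2*y)) includes (∂/∂x)(z*(-3*x - 2*y)) dx = (-3*z) dx, which multiplied by dy ∧ dz gives (-3*z) dx ∧ dy ∧ dz
Collecting like 3-forms: d(omega) = (-x - 3*z) dx ∧ dy ∧ dz + (-3*y) dx ∧ dy ∧ dw.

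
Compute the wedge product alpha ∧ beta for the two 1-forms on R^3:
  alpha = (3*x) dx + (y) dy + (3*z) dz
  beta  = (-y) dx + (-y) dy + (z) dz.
alpha ∧ beta = (y*(-3*x + y)) dx ∧ dy + (3*z*(x + y)) dx ∧ dz + (4*y*z) dy ∧ dz

Distribute the wedge, using dx_i ∧ dx_j = -dx_j ∧ dx_i and dx_i ∧ dx_i = 0. For each pair (i, j) with i < j, the coefficient of dx_i ∧ dx_j in alpha ∧ beta is (alpha_i * beta_j - alpha_j * beta_i). Collecting: alpha ∧ beta = (y*(-3*x + y)) dx ∧ dy + (3*z*(x + y)) dx ∧ dz + (4*y*z) dy ∧ dz.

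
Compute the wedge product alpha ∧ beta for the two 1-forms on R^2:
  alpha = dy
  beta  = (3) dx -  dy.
alpha ∧ beta = (-3) dx ∧ dy

Distribute the wedge, using dx_i ∧ dx_j = -dx_j ∧ dx_i and dx_i ∧ dx_i = 0. For each pair (i, j) with i < j, the coefficient of dx_i ∧ dx_j in alpha ∧ beta is (alpha_i * beta_j - alpha_j * beta_i). Collecting: alpha ∧ beta = (-3) dx ∧ dy.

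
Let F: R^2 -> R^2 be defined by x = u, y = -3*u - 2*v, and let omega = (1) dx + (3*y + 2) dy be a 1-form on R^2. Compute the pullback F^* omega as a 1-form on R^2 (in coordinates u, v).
F^* omega = (27*u + 18*v - 5) du + (18*u + 12*v - 4) dv

Using F^*(f dg) = (f ∘ F) d(g ∘ F), substitute each coordinate x_i by F_i(u, v) in f_i, and replace dx_i by d F_i = (∂F_i/∂u) du + (∂F_i/∂v) dv.
  For the x component: f_1(F) = 1; d F_1 = (1) du + (0) dv
  For the y component: f_2(F) = -9*u - 6*v + 2; d F_2 = (-3) du + (-2) dv
Combining and collecting du, dv coefficients:
  coeff of du: 27*u + 18*v - 5
  coeff of dv: 18*u + 12*v - 4
F^* omega = (27*u + 18*v - 5) du + (18*u + 12*v - 4) dv.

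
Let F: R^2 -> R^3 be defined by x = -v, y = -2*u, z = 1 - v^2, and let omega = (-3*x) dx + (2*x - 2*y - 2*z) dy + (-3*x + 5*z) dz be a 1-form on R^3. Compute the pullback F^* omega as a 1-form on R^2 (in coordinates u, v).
F^* omega = (-8*u - 4*v^2 + 4*v + 4) du + (v*(10*v^2 - 6*v - 13)) dv

Using F^*(f dg) = (f ∘ F) d(g ∘ F), substitute each coordinate x_i by F_i(u, v) in f_i, and replace dx_i by d F_i = (∂F_i/∂u) du + (∂F_i/∂v) dv.
  For the x component: f_1(F) = 3*v; d F_1 = (0) du + (-1) dv
  For the y component: f_2(F) = 4*u + 2*v^2 - 2*v - 2; d F_2 = (-2) du + (0) dv
  For the z component: f_3(F) = -5*v^2 + 3*v + 5; d F_3 = (0) du + (-2*v) dv
Combining and collecting du, dv coefficients:
  coeff of du: -8*u - 4*v^2 + 4*v + 4
  coeff of dv: v*(10*v^2 - 6*v - 13)
F^* omega = (-8*u - 4*v^2 + 4*v + 4) du + (v*(10*v^2 - 6*v - 13)) dv.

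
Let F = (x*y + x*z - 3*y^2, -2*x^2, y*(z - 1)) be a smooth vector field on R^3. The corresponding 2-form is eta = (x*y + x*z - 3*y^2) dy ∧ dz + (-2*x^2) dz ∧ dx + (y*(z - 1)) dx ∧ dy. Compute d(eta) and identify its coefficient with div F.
d(eta) = (2*y + z) dx ∧ dy ∧ dz; div F = 2*y + z

For a 2-form in R^3 of the form above, applying d gives a 3-form with coefficient ∂P/∂x + ∂Q/∂y + ∂R/∂z:
  ∂P/∂x = y + z
  ∂Q/∂y = 0
  ∂R/∂z = y
Sum = 2*y + z, which is exactly div F.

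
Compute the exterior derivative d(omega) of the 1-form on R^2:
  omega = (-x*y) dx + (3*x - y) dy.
d(omega) = (x + 3) dx ∧ dy

For a 1-form omega = sum_i f_i dx_i, the exterior derivative is
  d(omega) = sum_{i < j} (∂f_j/∂x_i - ∂f_i/∂x_j) dx_i ∧ dx_j.
  coefficient of dx ∧ dy: ∂f_2/∂x - ∂f_1/∂y = ∂(3*x - y)/∂x - ∂(-x*y)/∂y = x + 3
Assembling: d(omega) = (x + 3) dx ∧ dy.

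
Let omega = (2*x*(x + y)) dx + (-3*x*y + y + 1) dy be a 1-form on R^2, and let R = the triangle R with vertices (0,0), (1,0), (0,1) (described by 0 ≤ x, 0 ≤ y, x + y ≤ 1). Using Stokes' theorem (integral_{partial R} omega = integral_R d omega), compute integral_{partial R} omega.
integral_(partial R) omega = -5/6

Stokes: integral_partial_R omega = integral_R d omega with d omega = (∂Q/∂x - ∂P/∂y) dx ∧ dy.
  ∂Q/∂x = -3*y
  ∂P/∂y = 2*x
  integrand = ∂Q/∂x - ∂P/∂y = -2*x - 3*y.
Integrating over R: integral_0^1 integral_0^{1-x} (-2*x - 3*y) dy dx = -5/6.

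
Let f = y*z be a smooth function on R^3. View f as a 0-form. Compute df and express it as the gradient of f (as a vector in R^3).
df = (0) dx + (z) dy + (y) dz; grad f = (0, z, y)

For a 0-form f, d f = (∂f/∂x) dx + (∂f/∂y) dy + (∂f/∂z) dz. The components of the vector representation are exactly the entries of grad f in Cartesian coordinates:
  ∂f/∂x = 0
  ∂f/∂y = z
  ∂f/∂z = y.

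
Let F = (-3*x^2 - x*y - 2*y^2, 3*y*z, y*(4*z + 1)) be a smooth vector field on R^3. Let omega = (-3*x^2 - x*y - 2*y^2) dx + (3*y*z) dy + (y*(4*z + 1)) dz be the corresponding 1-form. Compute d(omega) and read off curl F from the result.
d(omega) = (-3*y + 4*z + 1) dy ∧ dz + (0) dz ∧ dx + (x + 4*y) dx ∧ dy; curl F = (-3*y + 4*z + 1, 0, x + 4*y)

d omega = sum_{i<j} (∂f_j/∂x_i - ∂f_i/∂x_j) dx_i ∧ dx_j. Under the identification (dy ∧ dz, dz ∧ dx, dx ∧ dy) ↔ (e_x, e_y, e_z), the coefficients are exactly the components of curl F. Compute:
  ∂R/∂y - ∂Q/∂z = (4*z + 1) - (3*y) = -3*y + 4*z + 1
  ∂P/∂z - ∂R/∂x = (0) - (0) = 0
  ∂Q/∂x - ∂P/∂y = (0) - (-x - 4*y) = x + 4*y.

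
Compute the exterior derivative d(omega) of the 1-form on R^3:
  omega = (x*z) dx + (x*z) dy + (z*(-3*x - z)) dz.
d(omega) = (z) dx ∧ dy + (-x - 3*z) dx ∧ dz + (-x) dy ∧ dz

For a 1-form omega = sum_i f_i dx_i, the exterior derivative is
  d(omega) = sum_{i < j} (∂f_j/∂x_i - ∂f_i/∂x_j) dx_i ∧ dx_j.
  coefficient of dx ∧ dy: ∂f_2/∂x - ∂f_1/∂y = ∂(x*z)/∂x - ∂(x*z)/∂y = z
  coefficient of dx ∧ dz: ∂f_3/∂x - ∂f_1/∂z = ∂(z*(-3*x - z))/∂x - ∂(x*z)/∂z = -x - 3*z
  coefficient of dy ∧ dz: ∂f_3/∂y - ∂f_2/∂z = ∂(z*(-3*x - z))/∂y - ∂(x*z)/∂z = -x
Assembling: d(omega) = (z) dx ∧ dy + (-x - 3*z) dx ∧ dz + (-x) dy ∧ dz.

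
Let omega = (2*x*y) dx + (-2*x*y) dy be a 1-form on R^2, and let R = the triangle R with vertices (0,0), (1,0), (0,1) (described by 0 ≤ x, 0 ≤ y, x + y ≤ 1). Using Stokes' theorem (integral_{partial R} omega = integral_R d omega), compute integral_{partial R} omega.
integral_(partial R) omega = -2/3

Stokes: integral_partial_R omega = integral_R d omega with d omega = (∂Q/∂x - ∂P/∂y) dx ∧ dy.
  ∂Q/∂x = -2*y
  ∂P/∂y = 2*x
  integrand = ∂Q/∂x - ∂P/∂y = -2*x - 2*y.
Integrating over R: integral_0^1 integral_0^{1-x} (-2*x - 2*y) dy dx = -2/3.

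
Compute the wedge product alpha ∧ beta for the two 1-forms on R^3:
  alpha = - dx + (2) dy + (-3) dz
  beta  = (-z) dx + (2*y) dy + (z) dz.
alpha ∧ beta = (-2*y + 2*z) dx ∧ dy + (-4*z) dx ∧ dz + (6*y + 2*z) dy ∧ dz

Distribute the wedge, using dx_i ∧ dx_j = -dx_j ∧ dx_i and dx_i ∧ dx_i = 0. For each pair (i, j) with i < j, the coefficient of dx_i ∧ dx_j in alpha ∧ beta is (alpha_i * beta_j - alpha_j * beta_i). Collecting: alpha ∧ beta = (-2*y + 2*z) dx ∧ dy + (-4*z) dx ∧ dz + (6*y + 2*z) dy ∧ dz.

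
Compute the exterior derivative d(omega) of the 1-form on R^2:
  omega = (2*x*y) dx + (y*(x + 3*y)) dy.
d(omega) = (-2*x + y) dx ∧ dy

For a 1-form omega = sum_i f_i dx_i, the exterior derivative is
  d(omega) = sum_{i < j} (∂f_j/∂x_i - ∂f_i/∂x_j) dx_i ∧ dx_j.
  coefficient of dx ∧ dy: ∂f_2/∂x - ∂f_1/∂y = ∂(y*(x + 3*y))/∂x - ∂(2*x*y)/∂y = -2*x + y
Assembling: d(omega) = (-2*x + y) dx ∧ dy.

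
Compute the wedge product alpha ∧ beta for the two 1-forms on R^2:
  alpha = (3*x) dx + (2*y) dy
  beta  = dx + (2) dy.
alpha ∧ beta = (6*x - 2*y) dx ∧ dy

Distribute the wedge, using dx_i ∧ dx_j = -dx_j ∧ dx_i and dx_i ∧ dx_i = 0. For each pair (i, j) with i < j, the coefficient of dx_i ∧ dx_j in alpha ∧ beta is (alpha_i * beta_j - alpha_j * beta_i). Collecting: alpha ∧ beta = (6*x - 2*y) dx ∧ dy.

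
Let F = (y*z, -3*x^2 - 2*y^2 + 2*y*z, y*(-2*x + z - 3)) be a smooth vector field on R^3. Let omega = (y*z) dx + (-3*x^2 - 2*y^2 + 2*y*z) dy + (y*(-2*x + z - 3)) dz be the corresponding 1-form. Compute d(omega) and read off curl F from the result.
d(omega) = (-2*x - 2*y + z - 3) dy ∧ dz + (3*y) dz ∧ dx + (-6*x - z) dx ∧ dy; curl F = (-2*x - 2*y + z - 3, 3*y, -6*x - z)

d omega = sum_{i<j} (∂f_j/∂x_i - ∂f_i/∂x_j) dx_i ∧ dx_j. Under the identification (dy ∧ dz, dz ∧ dx, dx ∧ dy) ↔ (e_x, e_y, e_z), the coefficients are exactly the components of curl F. Compute:
  ∂R/∂y - ∂Q/∂z = (-2*x + z - 3) - (2*y) = -2*x - 2*y + z - 3
  ∂P/∂z - ∂R/∂x = (y) - (-2*y) = 3*y
  ∂Q/∂x - ∂P/∂y = (-6*x) - (z) = -6*x - z.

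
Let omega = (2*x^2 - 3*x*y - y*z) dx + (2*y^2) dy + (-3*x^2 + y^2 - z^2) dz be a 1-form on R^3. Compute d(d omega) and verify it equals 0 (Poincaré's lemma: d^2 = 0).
d(d omega) = 0

Step 1: d omega = sum_{i<j} (∂f_j/∂x_i - ∂f_i/∂x_j) dx_i ∧ dx_j:
  coeff of dx ∧ dy: 3*x + z
  coeff of dx ∧ dz: -6*x + y
  coeff of dy ∧ dz: 2*y
Step 2: Apply d again to each 2-form coefficient. The only possible 3-form in R^3 is dx ∧ dy ∧ dz, with coefficient
  ∂(coeff of dy∧dz)/∂x - ∂(coeff of dx∧dz)/∂y + ∂(coeff of dx∧dy)/∂z
  = ∂/∂x (2*y) - ∂/∂y (-6*x + y) + ∂/∂z (3*x + z).
Each of these terms simplifies to sums of mixed partials that cancel in pairs. The result is 0 (by equality of mixed partials for smooth functions — Schwarz / Clairaut).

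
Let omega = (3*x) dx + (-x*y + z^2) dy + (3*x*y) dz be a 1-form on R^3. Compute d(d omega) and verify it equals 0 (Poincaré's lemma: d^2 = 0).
d(d omega) = 0

Step 1: d omega = sum_{i<j} (∂f_j/∂x_i - ∂f_i/∂x_j) dx_i ∧ dx_j:
  coeff of dx ∧ dy: -y
  coeff of dx ∧ dz: 3*y
  coeff of dy ∧ dz: 3*x - 2*z
Step 2: Apply d again to each 2-form coefficient. The only possible 3-form in R^3 is dx ∧ dy ∧ dz, with coefficient
  ∂(coeff of dy∧dz)/∂x - ∂(coeff of dx∧dz)/∂y + ∂(coeff of dx∧dy)/∂z
  = ∂/∂x (3*x - 2*z) - ∂/∂y (3*y) + ∂/∂z (-y).
Each of these terms simplifies to sums of mixed partials that cancel in pairs. The result is 0 (by equality of mixed partials for smooth functions — Schwarz / Clairaut).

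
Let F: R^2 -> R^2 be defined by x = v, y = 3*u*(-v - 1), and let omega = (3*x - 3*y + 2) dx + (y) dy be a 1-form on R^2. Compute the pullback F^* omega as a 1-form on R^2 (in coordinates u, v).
F^* omega = (9*u*(v^2 + 2*v + 1)) du + (9*u^2*v + 9*u^2 + 9*u*v + 9*u + 3*v + 2) dv

Using F^*(f dg) = (f ∘ F) d(g ∘ F), substitute each coordinate x_i by F_i(u, v) in f_i, and replace dx_i by d F_i = (∂F_i/∂u) du + (∂F_i/∂v) dv.
  For the x component: f_1(F) = 9*u*v + 9*u + 3*v + 2; d F_1 = (0) du + (1) dv
  For the y component: f_2(F) = 3*u*(-v - 1); d F_2 = (-3*v - 3) du + (-3*u) dv
Combining and collecting du, dv coefficients:
  coeff of du: 9*u*(v^2 + 2*v + 1)
  coeff of dv: 9*u^2*v + 9*u^2 + 9*u*v + 9*u + 3*v + 2
F^* omega = (9*u*(v^2 + 2*v + 1)) du + (9*u^2*v + 9*u^2 + 9*u*v + 9*u + 3*v + 2) dv.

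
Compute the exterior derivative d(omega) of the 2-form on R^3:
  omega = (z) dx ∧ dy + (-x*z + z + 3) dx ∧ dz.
d(omega) = (1) dx ∧ dy ∧ dz

For a 2-form omega = sum_{i<j} g_{ij} dx_i ∧ dx_j, the exterior derivative is
  d(omega) = sum_{i<j} d(g_{ij}) ∧ dx_i ∧ dx_j = sum_{i<j, k} (∂g_{ij}/∂x_k) dx_k ∧ dx_i ∧ dx_j.
Expand each term, using dx_k ∧ dx_i ∧ dx_j = sgn(permutation) dx_{(a)} ∧ dx_{(b)} ∧ dx_{(c)} with (a < b < c) sorted:
  d(z) includes (∂/∂z)(z) dz = (1) dz, which multiplied by dx ∧ dy gives (1) dx ∧ dy ∧ dz
Collecting like 3-forms: d(omega) = (1) dx ∧ dy ∧ dz.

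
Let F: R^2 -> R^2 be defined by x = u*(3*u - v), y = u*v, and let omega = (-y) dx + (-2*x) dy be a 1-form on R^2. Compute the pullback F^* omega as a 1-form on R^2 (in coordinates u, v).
F^* omega = (3*u*v*(-4*u + v)) du + (3*u^2*(-2*u + v)) dv

Using F^*(f dg) = (f ∘ F) d(g ∘ F), substitute each coordinate x_i by F_i(u, v) in f_i, and replace dx_i by d F_i = (∂F_i/∂u) du + (∂F_i/∂v) dv.
  For the x component: f_1(F) = -u*v; d F_1 = (6*u - v) du + (-u) dv
  For the y component: f_2(F) = 2*u*(-3*u + v); d F_2 = (v) du + (u) dv
Combining and collecting du, dv coefficients:
  coeff of du: 3*u*v*(-4*u + v)
  coeff of dv: 3*u^2*(-2*u + v)
F^* omega = (3*u*v*(-4*u + v)) du + (3*u^2*(-2*u + v)) dv.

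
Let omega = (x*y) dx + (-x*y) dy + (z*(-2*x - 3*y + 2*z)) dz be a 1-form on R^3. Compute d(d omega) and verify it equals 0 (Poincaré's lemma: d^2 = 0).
d(d omega) = 0

Step 1: d omega = sum_{i<j} (∂f_j/∂x_i - ∂f_i/∂x_j) dx_i ∧ dx_j:
  coeff of dx ∧ dy: -x - y
  coeff of dx ∧ dz: -2*z
  coeff of dy ∧ dz: -3*z
Step 2: Apply d again to each 2-form coefficient. The only possible 3-form in R^3 is dx ∧ dy ∧ dz, with coefficient
  ∂(coeff of dy∧dz)/∂x - ∂(coeff of dx∧dz)/∂y + ∂(coeff of dx∧dy)/∂z
  = ∂/∂x (-3*z) - ∂/∂y (-2*z) + ∂/∂z (-x - y).
Each of these terms simplifies to sums of mixed partials that cancel in pairs. The result is 0 (by equality of mixed partials for smooth functions — Schwarz / Clairaut).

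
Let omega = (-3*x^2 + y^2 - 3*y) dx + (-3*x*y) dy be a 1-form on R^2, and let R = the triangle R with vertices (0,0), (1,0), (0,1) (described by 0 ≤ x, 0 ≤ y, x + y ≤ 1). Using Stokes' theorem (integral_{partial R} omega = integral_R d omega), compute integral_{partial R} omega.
integral_(partial R) omega = 2/3

Stokes: integral_partial_R omega = integral_R d omega with d omega = (∂Q/∂x - ∂P/∂y) dx ∧ dy.
  ∂Q/∂x = -3*y
  ∂P/∂y = 2*y - 3
  integrand = ∂Q/∂x - ∂P/∂y = 3 - 5*y.
Integrating over R: integral_0^1 integral_0^{1-x} (3 - 5*y) dy dx = 2/3.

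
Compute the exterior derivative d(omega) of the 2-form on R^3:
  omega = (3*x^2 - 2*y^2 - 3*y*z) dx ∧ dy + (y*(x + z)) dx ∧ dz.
d(omega) = (-x - 3*y - z) dx ∧ dy ∧ dz

For a 2-form omega = sum_{i<j} g_{ij} dx_i ∧ dx_j, the exterior derivative is
  d(omega) = sum_{i<j} d(g_{ij}) ∧ dx_i ∧ dx_j = sum_{i<j, k} (∂g_{ij}/∂x_k) dx_k ∧ dx_i ∧ dx_j.
Expand each term, using dx_k ∧ dx_i ∧ dx_j = sgn(permutation) dx_{(a)} ∧ dx_{(b)} ∧ dx_{(c)} with (a < b < c) sorted:
  d(3*x^2 - 2*y^2 - 3*y*z) includes (∂/∂z)(3*x^2 - 2*y^2 - 3*y*z) dz = (-3*y) dz, which multiplied by dx ∧ dy gives (-3*y) dx ∧ dy ∧ dz
  d(y*(x + z)) includes (∂/∂y)(y*(x + z)) dy = (x + z) dy, which multiplied by dx ∧ dz gives (-x - z) dx ∧ dy ∧ dz
Collecting like 3-forms: d(omega) = (-x - 3*y - z) dx ∧ dy ∧ dz.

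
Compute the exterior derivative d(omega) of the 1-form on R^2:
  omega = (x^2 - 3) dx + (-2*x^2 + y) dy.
d(omega) = (-4*x) dx ∧ dy

For a 1-form omega = sum_i f_i dx_i, the exterior derivative is
  d(omega) = sum_{i < j} (∂f_j/∂x_i - ∂f_i/∂x_j) dx_i ∧ dx_j.
  coefficient of dx ∧ dy: ∂f_2/∂x - ∂f_1/∂y = ∂(-2*x^2 + y)/∂x - ∂(x^2 - 3)/∂y = -4*x
Assembling: d(omega) = (-4*x) dx ∧ dy.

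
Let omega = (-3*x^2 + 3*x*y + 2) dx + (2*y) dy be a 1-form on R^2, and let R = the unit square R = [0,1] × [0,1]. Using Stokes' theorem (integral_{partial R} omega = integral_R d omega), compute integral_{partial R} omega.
integral_(partial R) omega = -3/2

Stokes: integral_partial_R omega = integral_R d omega with d omega = (∂Q/∂x - ∂P/∂y) dx ∧ dy.
  ∂Q/∂x = 0
  ∂P/∂y = 3*x
  integrand = ∂Q/∂x - ∂P/∂y = -3*x.
Integrating over R: integral_0^1 integral_0^1 (-3*x) dx dy = -3/2.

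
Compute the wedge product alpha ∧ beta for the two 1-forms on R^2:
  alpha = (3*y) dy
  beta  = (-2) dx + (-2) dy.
alpha ∧ beta = (6*y) dx ∧ dy

Distribute the wedge, using dx_i ∧ dx_j = -dx_j ∧ dx_i and dx_i ∧ dx_i = 0. For each pair (i, j) with i < j, the coefficient of dx_i ∧ dx_j in alpha ∧ beta is (alpha_i * beta_j - alpha_j * beta_i). Collecting: alpha ∧ beta = (6*y) dx ∧ dy.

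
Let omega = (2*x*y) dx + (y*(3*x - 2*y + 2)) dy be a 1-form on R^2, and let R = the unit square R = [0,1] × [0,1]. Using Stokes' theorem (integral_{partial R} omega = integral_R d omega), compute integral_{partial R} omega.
integral_(partial R) omega = 1/2

Stokes: integral_partial_R omega = integral_R d omega with d omega = (∂Q/∂x - ∂P/∂y) dx ∧ dy.
  ∂Q/∂x = 3*y
  ∂P/∂y = 2*x
  integrand = ∂Q/∂x - ∂P/∂y = -2*x + 3*y.
Integrating over R: integral_0^1 integral_0^1 (-2*x + 3*y) dx dy = 1/2.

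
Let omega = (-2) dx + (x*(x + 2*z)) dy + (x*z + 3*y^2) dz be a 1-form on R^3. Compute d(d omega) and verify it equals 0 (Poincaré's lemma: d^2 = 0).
d(d omega) = 0

Step 1: d omega = sum_{i<j} (∂f_j/∂x_i - ∂f_i/∂x_j) dx_i ∧ dx_j:
  coeff of dx ∧ dy: 2*x + 2*z
  coeff of dx ∧ dz: z
  coeff of dy ∧ dz: -2*x + 6*y
Step 2: Apply d again to each 2-form coefficient. The only possible 3-form in R^3 is dx ∧ dy ∧ dz, with coefficient
  ∂(coeff of dy∧dz)/∂x - ∂(coeff of dx∧dz)/∂y + ∂(coeff of dx∧dy)/∂z
  = ∂/∂x (-2*x + 6*y) - ∂/∂y (z) + ∂/∂z (2*x + 2*z).
Each of these terms simplifies to sums of mixed partials that cancel in pairs. The result is 0 (by equality of mixed partials for smooth functions — Schwarz / Clairaut).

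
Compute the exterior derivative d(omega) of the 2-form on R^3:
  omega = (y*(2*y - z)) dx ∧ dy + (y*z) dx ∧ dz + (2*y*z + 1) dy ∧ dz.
d(omega) = (-y - z) dx ∧ dy ∧ dz

For a 2-form omega = sum_{i<j} g_{ij} dx_i ∧ dx_j, the exterior derivative is
  d(omega) = sum_{i<j} d(g_{ij}) ∧ dx_i ∧ dx_j = sum_{i<j, k} (∂g_{ij}/∂x_k) dx_k ∧ dx_i ∧ dx_j.
Expand each term, using dx_k ∧ dx_i ∧ dx_j = sgn(permutation) dx_{(a)} ∧ dx_{(b)} ∧ dx_{(c)} with (a < b < c) sorted:
  d(y*(2*y - z)) includes (∂/∂z)(y*(2*y - z)) dz = (-y) dz, which multiplied by dx ∧ dy gives (-y) dx ∧ dy ∧ dz
  d(y*z) includes (∂/∂y)(y*z) dy = (z) dy, which multiplied by dx ∧ dz gives (-z) dx ∧ dy ∧ dz
Collecting like 3-forms: d(omega) = (-y - z) dx ∧ dy ∧ dz.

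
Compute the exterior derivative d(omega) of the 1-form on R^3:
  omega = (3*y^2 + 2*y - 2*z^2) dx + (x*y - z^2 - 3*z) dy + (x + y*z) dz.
d(omega) = (-5*y - 2) dx ∧ dy + (4*z + 1) dx ∧ dz + (3*z + 3) dy ∧ dz

For a 1-form omega = sum_i f_i dx_i, the exterior derivative is
  d(omega) = sum_{i < j} (∂f_j/∂x_i - ∂f_i/∂x_j) dx_i ∧ dx_j.
  coefficient of dx ∧ dy: ∂f_2/∂x - ∂f_1/∂y = ∂(x*y - z^2 - 3*z)/∂x - ∂(3*y^2 + 2*y - 2*z^2)/∂y = -5*y - 2
  coefficient of dx ∧ dz: ∂f_3/∂x - ∂f_1/∂z = ∂(x + y*z)/∂x - ∂(3*y^2 + 2*y - 2*z^2)/∂z = 4*z + 1
  coefficient of dy ∧ dz: ∂f_3/∂y - ∂f_2/∂z = ∂(x + y*z)/∂y - ∂(x*y - z^2 - 3*z)/∂z = 3*z + 3
Assembling: d(omega) = (-5*y - 2) dx ∧ dy + (4*z + 1) dx ∧ dz + (3*z + 3) dy ∧ dz.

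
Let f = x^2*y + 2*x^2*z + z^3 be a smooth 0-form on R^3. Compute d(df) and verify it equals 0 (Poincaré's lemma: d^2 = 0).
d(df) = 0

Step 1: df = sum_i (∂f/∂x_i) dx_i = (2*x*(y + 2*z)) dx + (x^2) dy + (2*x^2 + 3*z^2) dz.
Step 2: Apply d again. Using the 1-form formula, the coefficient of dx ∧ dy in d(df) is ∂^2 f/∂x ∂y - ∂^2 f/∂y ∂x = (2*x) - (2*x) = 0 (equality of mixed partials for smooth f).
Similarly for dx ∧ dz and dy ∧ dz — all coefficients vanish. So d(df) = 0.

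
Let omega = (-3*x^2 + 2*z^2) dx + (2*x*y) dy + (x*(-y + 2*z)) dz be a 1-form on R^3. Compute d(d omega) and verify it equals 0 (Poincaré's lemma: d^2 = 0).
d(d omega) = 0

Step 1: d omega = sum_{i<j} (∂f_j/∂x_i - ∂f_i/∂x_j) dx_i ∧ dx_j:
  coeff of dx ∧ dy: 2*y
  coeff of dx ∧ dz: -y - 2*z
  coeff of dy ∧ dz: -x
Step 2: Apply d again to each 2-form coefficient. The only possible 3-form in R^3 is dx ∧ dy ∧ dz, with coefficient
  ∂(coeff of dy∧dz)/∂x - ∂(coeff of dx∧dz)/∂y + ∂(coeff of dx∧dy)/∂z
  = ∂/∂x (-x) - ∂/∂y (-y - 2*z) + ∂/∂z (2*y).
Each of these terms simplifies to sums of mixed partials that cancel in pairs. The result is 0 (by equality of mixed partials for smooth functions — Schwarz / Clairaut).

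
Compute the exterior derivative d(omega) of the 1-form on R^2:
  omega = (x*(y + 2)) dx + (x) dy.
d(omega) = (1 - x) dx ∧ dy

For a 1-form omega = sum_i f_i dx_i, the exterior derivative is
  d(omega) = sum_{i < j} (∂f_j/∂x_i - ∂f_i/∂x_j) dx_i ∧ dx_j.
  coefficient of dx ∧ dy: ∂f_2/∂x - ∂f_1/∂y = ∂(x)/∂x - ∂(x*(y + 2))/∂y = 1 - x
Assembling: d(omega) = (1 - x) dx ∧ dy.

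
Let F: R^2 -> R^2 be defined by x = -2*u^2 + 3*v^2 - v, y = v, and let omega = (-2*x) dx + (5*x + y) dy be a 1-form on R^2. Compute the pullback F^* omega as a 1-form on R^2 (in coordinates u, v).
F^* omega = (8*u*(-2*u^2 + 3*v^2 - v)) du + (24*u^2*v - 14*u^2 - 36*v^3 + 33*v^2 - 6*v) dv

Using F^*(f dg) = (f ∘ F) d(g ∘ F), substitute each coordinate x_i by F_i(u, v) in f_i, and replace dx_i by d F_i = (∂F_i/∂u) du + (∂F_i/∂v) dv.
  For the x component: f_1(F) = 4*u^2 - 6*v^2 + 2*v; d F_1 = (-4*u) du + (6*v - 1) dv
  For the y component: f_2(F) = -10*u^2 + 15*v^2 - 4*v; d F_2 = (0) du + (1) dv
Combining and collecting du, dv coefficients:
  coeff of du: 8*u*(-2*u^2 + 3*v^2 - v)
  coeff of dv: 24*u^2*v - 14*u^2 - 36*v^3 + 33*v^2 - 6*v
F^* omega = (8*u*(-2*u^2 + 3*v^2 - v)) du + (24*u^2*v - 14*u^2 - 36*v^3 + 33*v^2 - 6*v) dv.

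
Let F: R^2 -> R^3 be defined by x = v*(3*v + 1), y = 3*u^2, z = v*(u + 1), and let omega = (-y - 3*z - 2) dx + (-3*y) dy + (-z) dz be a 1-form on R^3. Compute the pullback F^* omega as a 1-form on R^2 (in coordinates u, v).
F^* omega = (-54*u^3 - u*v^2 - v^2) du + (-19*u^2*v - 3*u^2 - 18*u*v^2 - 5*u*v - 18*v^2 - 16*v - 2) dv

Using F^*(f dg) = (f ∘ F) d(g ∘ F), substitute each coordinate x_i by F_i(u, v) in f_i, and replace dx_i by d F_i = (∂F_i/∂u) du + (∂F_i/∂v) dv.
  For the x component: f_1(F) = -3*u^2 - 3*u*v - 3*v - 2; d F_1 = (0) du + (6*v + 1) dv
  For the y component: f_2(F) = -9*u^2; d F_2 = (6*u) du + (0) dv
  For the z component: f_3(F) = v*(-u - 1); d F_3 = (v) du + (u + 1) dv
Combining and collecting du, dv coefficients:
  coeff of du: -54*u^3 - u*v^2 - v^2
  coeff of dv: -19*u^2*v - 3*u^2 - 18*u*v^2 - 5*u*v - 18*v^2 - 16*v - 2
F^* omega = (-54*u^3 - u*v^2 - v^2) du + (-19*u^2*v - 3*u^2 - 18*u*v^2 - 5*u*v - 18*v^2 - 16*v - 2) dv.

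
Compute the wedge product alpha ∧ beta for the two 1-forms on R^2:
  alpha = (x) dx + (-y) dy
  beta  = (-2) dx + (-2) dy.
alpha ∧ beta = (-2*x - 2*y) dx ∧ dy

Distribute the wedge, using dx_i ∧ dx_j = -dx_j ∧ dx_i and dx_i ∧ dx_i = 0. For each pair (i, j) with i < j, the coefficient of dx_i ∧ dx_j in alpha ∧ beta is (alpha_i * beta_j - alpha_j * beta_i). Collecting: alpha ∧ beta = (-2*x - 2*y) dx ∧ dy.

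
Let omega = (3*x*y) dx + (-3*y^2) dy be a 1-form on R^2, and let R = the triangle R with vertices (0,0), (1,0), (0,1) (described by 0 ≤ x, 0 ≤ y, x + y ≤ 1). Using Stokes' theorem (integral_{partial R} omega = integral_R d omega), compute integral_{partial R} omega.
integral_(partial R) omega = -1/2

Stokes: integral_partial_R omega = integral_R d omega with d omega = (∂Q/∂x - ∂P/∂y) dx ∧ dy.
  ∂Q/∂x = 0
  ∂P/∂y = 3*x
  integrand = ∂Q/∂x - ∂P/∂y = -3*x.
Integrating over R: integral_0^1 integral_0^{1-x} (-3*x) dy dx = -1/2.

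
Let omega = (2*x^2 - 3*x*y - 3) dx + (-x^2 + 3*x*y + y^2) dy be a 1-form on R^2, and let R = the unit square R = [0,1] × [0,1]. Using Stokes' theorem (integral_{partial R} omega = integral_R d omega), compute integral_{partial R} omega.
integral_(partial R) omega = 2

Stokes: integral_partial_R omega = integral_R d omega with d omega = (∂Q/∂x - ∂P/∂y) dx ∧ dy.
  ∂Q/∂x = -2*x + 3*y
  ∂P/∂y = -3*x
  integrand = ∂Q/∂x - ∂P/∂y = x + 3*y.
Integrating over R: integral_0^1 integral_0^1 (x + 3*y) dx dy = 2.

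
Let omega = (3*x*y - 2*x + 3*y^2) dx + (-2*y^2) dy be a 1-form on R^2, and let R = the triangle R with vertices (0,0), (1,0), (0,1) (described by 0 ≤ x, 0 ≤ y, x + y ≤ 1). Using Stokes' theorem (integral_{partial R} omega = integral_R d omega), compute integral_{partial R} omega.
integral_(partial R) omega = -3/2

Stokes: integral_partial_R omega = integral_R d omega with d omega = (∂Q/∂x - ∂P/∂y) dx ∧ dy.
  ∂Q/∂x = 0
  ∂P/∂y = 3*x + 6*y
  integrand = ∂Q/∂x - ∂P/∂y = -3*x - 6*y.
Integrating over R: integral_0^1 integral_0^{1-x} (-3*x - 6*y) dy dx = -3/2.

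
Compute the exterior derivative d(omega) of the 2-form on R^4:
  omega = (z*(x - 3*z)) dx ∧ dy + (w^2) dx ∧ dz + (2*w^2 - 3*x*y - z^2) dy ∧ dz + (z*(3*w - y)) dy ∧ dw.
d(omega) = (x - 3*y - 6*z) dx ∧ dy ∧ dz + (2*w) dx ∧ dz ∧ dw + (w + y) dy ∧ dz ∧ dw

For a 2-form omega = sum_{i<j} g_{ij} dx_i ∧ dx_j, the exterior derivative is
  d(omega) = sum_{i<j} d(g_{ij}) ∧ dx_i ∧ dx_j = sum_{i<j, k} (∂g_{ij}/∂x_k) dx_k ∧ dx_i ∧ dx_j.
Expand each term, using dx_k ∧ dx_i ∧ dx_j = sgn(permutation) dx_{(a)} ∧ dx_{(b)} ∧ dx_{(c)} with (a < b < c) sorted:
  d(z*(x - 3*z)) includes (∂/∂z)(z*(x - 3*z)) dz = (x - 6*z) dz, which multiplied by dx ∧ dy gives (x - 6*z) dx ∧ dy ∧ dz
  d(w^2) includes (∂/∂w)(w^2) dw = (2*w) dw, which multiplied by dx ∧ dz gives (2*w) dx ∧ dz ∧ dw
  d(2*w^2 - 3*x*y - z^2) includes (∂/∂x)(2*w^2 - 3*x*y - z^2) dx = (-3*y) dx, which multiplied by dy ∧ dz gives (-3*y) dx ∧ dy ∧ dz
  d(2*w^2 - 3*x*y - z^2) includes (∂/∂w)(2*w^2 - 3*x*y - z^2) dw = (4*w) dw, which multiplied by dy ∧ dz gives (4*w) dy ∧ dz ∧ dw
  d(z*(3*w - y)) includes (∂/∂z)(z*(3*w - y)) dz = (3*w - y) dz, which multiplied by dy ∧ dw gives (-3*w + y) dy ∧ dz ∧ dw
Collecting like 3-forms: d(omega) = (x - 3*y - 6*z) dx ∧ dy ∧ dz + (2*w) dx ∧ dz ∧ dw + (w + y) dy ∧ dz ∧ dw.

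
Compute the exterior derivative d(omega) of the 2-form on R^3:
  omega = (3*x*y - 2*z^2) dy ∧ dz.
d(omega) = (3*y) dx ∧ dy ∧ dz

For a 2-form omega = sum_{i<j} g_{ij} dx_i ∧ dx_j, the exterior derivative is
  d(omega) = sum_{i<j} d(g_{ij}) ∧ dx_i ∧ dx_j = sum_{i<j, k} (∂g_{ij}/∂x_k) dx_k ∧ dx_i ∧ dx_j.
Expand each term, using dx_k ∧ dx_i ∧ dx_j = sgn(permutation) dx_{(a)} ∧ dx_{(b)} ∧ dx_{(c)} with (a < b < c) sorted:
  d(3*x*y - 2*z^2) includes (∂/∂x)(3*x*y - 2*z^2) dx = (3*y) dx, which multiplied by dy ∧ dz gives (3*y) dx ∧ dy ∧ dz
Collecting like 3-forms: d(omega) = (3*y) dx ∧ dy ∧ dz.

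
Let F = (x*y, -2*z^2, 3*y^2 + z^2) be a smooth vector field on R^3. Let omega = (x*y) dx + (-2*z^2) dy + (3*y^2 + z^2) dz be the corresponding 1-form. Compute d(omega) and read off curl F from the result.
d(omega) = (6*y + 4*z) dy ∧ dz + (0) dz ∧ dx + (-x) dx ∧ dy; curl F = (6*y + 4*z, 0, -x)

d omega = sum_{i<j} (∂f_j/∂x_i - ∂f_i/∂x_j) dx_i ∧ dx_j. Under the identification (dy ∧ dz, dz ∧ dx, dx ∧ dy) ↔ (e_x, e_y, e_z), the coefficients are exactly the components of curl F. Compute:
  ∂R/∂y - ∂Q/∂z = (6*y) - (-4*z) = 6*y + 4*z
  ∂P/∂z - ∂R/∂x = (0) - (0) = 0
  ∂Q/∂x - ∂P/∂y = (0) - (x) = -x.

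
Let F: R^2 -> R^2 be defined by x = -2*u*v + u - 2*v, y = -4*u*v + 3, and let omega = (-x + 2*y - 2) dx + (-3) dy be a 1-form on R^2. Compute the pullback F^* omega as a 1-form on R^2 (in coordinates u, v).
F^* omega = (12*u*v^2 - 4*u*v - u - 4*v^2 + 6*v + 4) du + (12*u^2*v + 2*u^2 + 8*u*v + 6*u - 4*v - 8) dv

Using F^*(f dg) = (f ∘ F) d(g ∘ F), substitute each coordinate x_i by F_i(u, v) in f_i, and replace dx_i by d F_i = (∂F_i/∂u) du + (∂F_i/∂v) dv.
  For the x component: f_1(F) = -6*u*v - u + 2*v + 4; d F_1 = (1 - 2*v) du + (-2*u - 2) dv
  For the y component: f_2(F) = -3; d F_2 = (-4*v) du + (-4*u) dv
Combining and collecting du, dv coefficients:
  coeff of du: 12*u*v^2 - 4*u*v - u - 4*v^2 + 6*v + 4
  coeff of dv: 12*u^2*v + 2*u^2 + 8*u*v + 6*u - 4*v - 8
F^* omega = (12*u*v^2 - 4*u*v - u - 4*v^2 + 6*v + 4) du + (12*u^2*v + 2*u^2 + 8*u*v + 6*u - 4*v - 8) dv.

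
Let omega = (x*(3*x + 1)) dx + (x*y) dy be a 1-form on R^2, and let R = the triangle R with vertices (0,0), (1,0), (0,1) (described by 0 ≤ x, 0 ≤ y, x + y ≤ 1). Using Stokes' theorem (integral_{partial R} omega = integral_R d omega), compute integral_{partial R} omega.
integral_(partial R) omega = 1/6

Stokes: integral_partial_R omega = integral_R d omega with d omega = (∂Q/∂x - ∂P/∂y) dx ∧ dy.
  ∂Q/∂x = y
  ∂P/∂y = 0
  integrand = ∂Q/∂x - ∂P/∂y = y.
Integrating over R: integral_0^1 integral_0^{1-x} (y) dy dx = 1/6.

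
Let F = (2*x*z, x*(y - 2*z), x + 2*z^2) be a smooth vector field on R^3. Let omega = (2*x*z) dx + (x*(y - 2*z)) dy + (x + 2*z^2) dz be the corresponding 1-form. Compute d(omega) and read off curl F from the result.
d(omega) = (2*x) dy ∧ dz + (2*x - 1) dz ∧ dx + (y - 2*z) dx ∧ dy; curl F = (2*x, 2*x - 1, y - 2*z)

d omega = sum_{i<j} (∂f_j/∂x_i - ∂f_i/∂x_j) dx_i ∧ dx_j. Under the identification (dy ∧ dz, dz ∧ dx, dx ∧ dy) ↔ (e_x, e_y, e_z), the coefficients are exactly the components of curl F. Compute:
  ∂R/∂y - ∂Q/∂z = (0) - (-2*x) = 2*x
  ∂P/∂z - ∂R/∂x = (2*x) - (1) = 2*x - 1
  ∂Q/∂x - ∂P/∂y = (y - 2*z) - (0) = y - 2*z.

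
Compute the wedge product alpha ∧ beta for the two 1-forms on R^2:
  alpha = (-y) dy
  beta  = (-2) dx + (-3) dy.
alpha ∧ beta = (-2*y) dx ∧ dy

Distribute the wedge, using dx_i ∧ dx_j = -dx_j ∧ dx_i and dx_i ∧ dx_i = 0. For each pair (i, j) with i < j, the coefficient of dx_i ∧ dx_j in alpha ∧ beta is (alpha_i * beta_j - alpha_j * beta_i). Collecting: alpha ∧ beta = (-2*y) dx ∧ dy.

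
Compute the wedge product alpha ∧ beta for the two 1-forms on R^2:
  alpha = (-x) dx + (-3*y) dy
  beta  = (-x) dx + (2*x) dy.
alpha ∧ beta = (-x*(2*x + 3*y)) dx ∧ dy

Distribute the wedge, using dx_i ∧ dx_j = -dx_j ∧ dx_i and dx_i ∧ dx_i = 0. For each pair (i, j) with i < j, the coefficient of dx_i ∧ dx_j in alpha ∧ beta is (alpha_i * beta_j - alpha_j * beta_i). Collecting: alpha ∧ beta = (-x*(2*x + 3*y)) dx ∧ dy.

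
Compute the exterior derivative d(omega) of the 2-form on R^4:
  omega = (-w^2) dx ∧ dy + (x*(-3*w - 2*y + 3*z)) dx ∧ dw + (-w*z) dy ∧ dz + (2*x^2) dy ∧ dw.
d(omega) = (-2*w + 6*x) dx ∧ dy ∧ dw + (-3*x) dx ∧ dz ∧ dw + (-z) dy ∧ dz ∧ dw

For a 2-form omega = sum_{i<j} g_{ij} dx_i ∧ dx_j, the exterior derivative is
  d(omega) = sum_{i<j} d(g_{ij}) ∧ dx_i ∧ dx_j = sum_{i<j, k} (∂g_{ij}/∂x_k) dx_k ∧ dx_i ∧ dx_j.
Expand each term, using dx_k ∧ dx_i ∧ dx_j = sgn(permutation) dx_{(a)} ∧ dx_{(b)} ∧ dx_{(c)} with (a < b < c) sorted:
  d(-w^2) includes (∂/∂w)(-w^2) dw = (-2*w) dw, which multiplied by dx ∧ dy gives (-2*w) dx ∧ dy ∧ dw
  d(x*(-3*w - 2*y + 3*z)) includes (∂/∂y)(x*(-3*w - 2*y + 3*z)) dy = (-2*x) dy, which multiplied by dx ∧ dw gives (2*x) dx ∧ dy ∧ dw
  d(x*(-3*w - 2*y + 3*z)) includes (∂/∂z)(x*(-3*w - 2*y + 3*z)) dz = (3*x) dz, which multiplied by dx ∧ dw gives (-3*x) dx ∧ dz ∧ dw
  d(-w*z) includes (∂/∂w)(-w*z) dw = (-z) dw, which multiplied by dy ∧ dz gives (-z) dy ∧ dz ∧ dw
  d(2*x^2) includes (∂/∂x)(2*x^2) dx = (4*x) dx, which multiplied by dy ∧ dw gives (4*x) dx ∧ dy ∧ dw
Collecting like 3-forms: d(omega) = (-2*w + 6*x) dx ∧ dy ∧ dw + (-3*x) dx ∧ dz ∧ dw + (-z) dy ∧ dz ∧ dw.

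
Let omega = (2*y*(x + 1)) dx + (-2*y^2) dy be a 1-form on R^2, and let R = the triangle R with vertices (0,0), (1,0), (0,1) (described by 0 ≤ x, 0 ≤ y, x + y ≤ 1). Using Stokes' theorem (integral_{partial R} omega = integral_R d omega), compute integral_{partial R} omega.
integral_(partial R) omega = -4/3

Stokes: integral_partial_R omega = integral_R d omega with d omega = (∂Q/∂x - ∂P/∂y) dx ∧ dy.
  ∂Q/∂x = 0
  ∂P/∂y = 2*x + 2
  integrand = ∂Q/∂x - ∂P/∂y = -2*x - 2.
Integrating over R: integral_0^1 integral_0^{1-x} (-2*x - 2) dy dx = -4/3.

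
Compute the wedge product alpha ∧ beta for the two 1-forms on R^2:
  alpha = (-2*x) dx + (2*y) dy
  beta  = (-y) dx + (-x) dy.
alpha ∧ beta = (2*x^2 + 2*y^2) dx ∧ dy

Distribute the wedge, using dx_i ∧ dx_j = -dx_j ∧ dx_i and dx_i ∧ dx_i = 0. For each pair (i, j) with i < j, the coefficient of dx_i ∧ dx_j in alpha ∧ beta is (alpha_i * beta_j - alpha_j * beta_i). Collecting: alpha ∧ beta = (2*x^2 + 2*y^2) dx ∧ dy.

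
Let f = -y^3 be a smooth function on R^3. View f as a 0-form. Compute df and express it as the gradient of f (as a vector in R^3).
df = (0) dx + (-3*y^2) dy + (0) dz; grad f = (0, -3*y^2, 0)

For a 0-form f, d f = (∂f/∂x) dx + (∂f/∂y) dy + (∂f/∂z) dz. The components of the vector representation are exactly the entries of grad f in Cartesian coordinates:
  ∂f/∂x = 0
  ∂f/∂y = -3*y^2
  ∂f/∂z = 0.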